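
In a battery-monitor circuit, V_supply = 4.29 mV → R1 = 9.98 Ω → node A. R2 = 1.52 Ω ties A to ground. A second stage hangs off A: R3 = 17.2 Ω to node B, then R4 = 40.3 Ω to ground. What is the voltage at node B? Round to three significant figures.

V_B ≈ 0.388 mV

Node A sees R2 in parallel with the series input of stage 2, R3 + R4 = 57.50 Ω.
Effective lower resistance at A: R2 ‖ 57.50 = 1.481 Ω.
First divider: V_A = V_supply · 1.481/(9.98 + 1.481) = 0.5543 mV.
Stage 2 is unloaded, so V_B = V_A · R4/(R3+R4) = 0.5543 × 40.3/57.50 = 0.3885 mV.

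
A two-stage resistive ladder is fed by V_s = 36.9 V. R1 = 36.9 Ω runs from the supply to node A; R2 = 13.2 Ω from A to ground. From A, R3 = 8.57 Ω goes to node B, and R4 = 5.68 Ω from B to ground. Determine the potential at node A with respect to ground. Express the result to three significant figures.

The second stage (R3 + R4 = 14.25 Ω) loads node A in parallel with R2.
Effective lower resistance at A: R2 ‖ 14.25 = 6.852 Ω.
First divider: V_A = V_s · 6.852/(36.9 + 6.852) = 5.779 V.

V_A ≈ 5.78 V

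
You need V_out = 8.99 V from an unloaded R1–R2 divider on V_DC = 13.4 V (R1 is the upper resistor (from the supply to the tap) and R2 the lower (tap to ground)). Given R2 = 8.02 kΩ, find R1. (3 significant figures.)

Required fraction k = V_out/V_DC = 0.6709.
R1 = R2·(1/k − 1) = 8.02 × 0.4905 = 3.934 kΩ.

R1 ≈ 3.93 kΩ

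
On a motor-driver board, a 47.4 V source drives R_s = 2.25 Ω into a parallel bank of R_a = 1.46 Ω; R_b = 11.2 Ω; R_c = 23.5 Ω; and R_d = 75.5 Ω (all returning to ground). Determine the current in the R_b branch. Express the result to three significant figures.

I ≈ 1.48 A

Parallel bank: R_p = 1/(1/1.46 + 1/11.2 + 1/23.5 + 1/75.5) = 1.205 Ω.
Node voltage V_A = V_DC · R_p/(R_s + R_p) = 47.4 × 0.3487 = 16.53 V.
Branch current I = V_A/R_b = 16.53/11.2 = 1.476 A.
(Check via current divider: I_total = 13.72 A; share G_k/ΣG = 0.1076 → same result.)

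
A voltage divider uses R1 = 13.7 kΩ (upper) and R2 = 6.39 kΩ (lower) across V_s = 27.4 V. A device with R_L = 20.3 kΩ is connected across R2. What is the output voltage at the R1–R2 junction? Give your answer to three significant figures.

V_out ≈ 7.17 V

First combine the lower leg with the load: R2 ‖ R_L = 4.860 kΩ.
Then V_out = V_s · R2'/(R1 + R2') = 27.4 × 4.860/18.56 = 7.175 V.
(Unloaded it would be 8.72 V; the load pulls it down.)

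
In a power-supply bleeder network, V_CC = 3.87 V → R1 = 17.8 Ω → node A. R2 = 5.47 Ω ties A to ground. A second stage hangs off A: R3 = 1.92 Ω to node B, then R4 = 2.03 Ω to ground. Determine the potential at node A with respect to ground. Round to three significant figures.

The second stage (R3 + R4 = 3.950 Ω) loads node A in parallel with R2.
R2 ‖ (R3+R4) = 2.294 Ω.
So V_A = 3.87 × 0.1141 = 0.4418 V.

V_A ≈ 0.442 V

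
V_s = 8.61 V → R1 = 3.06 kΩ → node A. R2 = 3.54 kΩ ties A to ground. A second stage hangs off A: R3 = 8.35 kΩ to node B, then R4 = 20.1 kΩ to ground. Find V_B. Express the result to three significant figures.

V_B ≈ 3.08 V

Looking into the second stage from A: R3 + R4 = 28.45 kΩ appears in parallel with R2.
R2 ‖ (R3+R4) = 3.148 kΩ.
V_A = 8.61 × 3.148/(3.06 + 3.148) = 4.366 V.
V_B = V_A × 0.7065 = 3.085 V.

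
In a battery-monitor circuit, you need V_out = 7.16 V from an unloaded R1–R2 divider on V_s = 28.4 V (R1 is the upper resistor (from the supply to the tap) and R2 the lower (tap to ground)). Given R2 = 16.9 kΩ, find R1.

V_out/V_s = R2/(R1+R2) = 0.2521.
So R1 = R2 · (V_s/V_out − 1) = 16.9 × (28.4/7.16 − 1) = 16.9 × 2.966 = 50.13 kΩ.

R1 ≈ 50.1 kΩ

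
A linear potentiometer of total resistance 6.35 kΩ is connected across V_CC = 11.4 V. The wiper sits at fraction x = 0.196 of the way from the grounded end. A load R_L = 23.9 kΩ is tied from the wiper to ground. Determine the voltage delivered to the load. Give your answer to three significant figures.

V_out ≈ 2.14 V

Split the track: R_lower = x·R_p = 1.245 kΩ, R_upper = (1−x)·R_p = 5.105 kΩ.
R_L loads the lower segment: effective lower R = 1.183 kΩ.
Then V_out = V_CC · 1.183/(5.105 + 1.183) = 2.145 V.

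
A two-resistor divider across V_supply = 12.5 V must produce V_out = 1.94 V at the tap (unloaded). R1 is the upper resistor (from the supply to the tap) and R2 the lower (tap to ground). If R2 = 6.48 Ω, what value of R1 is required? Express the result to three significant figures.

R1 ≈ 35.3 Ω

Required fraction k = V_out/V_supply = 0.1552.
So R1 = R2 · (V_supply/V_out − 1) = 6.48 × (12.5/1.94 − 1) = 6.48 × 5.443 = 35.27 Ω.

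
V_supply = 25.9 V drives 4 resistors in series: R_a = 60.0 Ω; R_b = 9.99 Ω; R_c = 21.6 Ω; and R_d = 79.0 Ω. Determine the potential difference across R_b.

V ≈ 1.52 V

ΣR = 60.0 + 9.99 + 21.6 + 79.0 = 170.6 Ω.
Voltage divider: V = V_supply · (9.990 / 170.6) = 25.9 × 0.05856 = 1.517 V.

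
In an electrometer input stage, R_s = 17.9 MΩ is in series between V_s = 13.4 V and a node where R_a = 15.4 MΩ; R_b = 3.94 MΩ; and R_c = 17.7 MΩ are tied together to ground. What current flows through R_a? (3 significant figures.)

Combine the parallel branches: R_p = (1/15.4 + 1/3.94 + 1/17.7)⁻¹ = 2.665 MΩ.
Node voltage V_A = V_s · R_p/(R_s + R_p) = 13.4 × 0.1296 = 1.736 V.
I(R_a) = V_A / R_a = 1.736/15.4 = 0.1128 µA.

I ≈ 0.113 µA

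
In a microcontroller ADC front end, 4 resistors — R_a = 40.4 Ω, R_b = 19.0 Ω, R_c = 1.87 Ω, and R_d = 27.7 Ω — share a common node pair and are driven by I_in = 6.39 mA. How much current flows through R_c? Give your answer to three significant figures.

I ≈ 5.27 mA

Conductances: ΣG = 1/40.4 + 1/19.0 + 1/1.87 + 1/27.7 = 0.6482 (1/Ω).
By the current-divider rule, I = I_in · G_k/ΣG = 6.39 × 0.8249 = 5.271 mA.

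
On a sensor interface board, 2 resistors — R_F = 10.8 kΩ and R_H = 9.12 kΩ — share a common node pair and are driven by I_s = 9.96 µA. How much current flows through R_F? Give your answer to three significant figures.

I ≈ 4.56 µA

With just two branches, the current splits inversely with resistance.
I(R_F) = 9.96 × 9.12/(10.8 + 9.12) = 9.96 × 0.4578 = 4.560 µA.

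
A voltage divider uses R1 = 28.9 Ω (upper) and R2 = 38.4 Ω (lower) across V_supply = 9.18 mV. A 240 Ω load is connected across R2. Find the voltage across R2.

First combine the lower leg with the load: R2 ‖ R_L = 33.10 Ω.
Now apply the divider: V_out = 9.18 × 0.5339 = 4.901 mV.

V_out ≈ 4.90 mV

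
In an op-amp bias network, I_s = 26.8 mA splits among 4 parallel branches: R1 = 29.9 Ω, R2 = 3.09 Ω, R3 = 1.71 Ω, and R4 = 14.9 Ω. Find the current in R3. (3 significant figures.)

I ≈ 15.5 mA

ΣG = 1/29.9 + 1/3.09 + 1/1.71 + 1/14.9 = 1.009.
R3 takes the fraction G_k/ΣG = 0.5848/1.009 = 0.5796, so I = 26.8 × 0.5796 = 15.53 mA.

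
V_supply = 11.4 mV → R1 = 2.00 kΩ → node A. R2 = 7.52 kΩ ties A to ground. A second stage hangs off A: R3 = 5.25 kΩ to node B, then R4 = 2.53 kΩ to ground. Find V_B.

The second stage (R3 + R4 = 7.780 kΩ) loads node A in parallel with R2.
Effective lower resistance at A: R2 ‖ 7.780 = 3.824 kΩ.
V_A = 11.4 × 3.824/(2.00 + 3.824) = 7.485 mV.
Stage 2 is unloaded, so V_B = V_A · R4/(R3+R4) = 7.485 × 2.53/7.780 = 2.434 mV.

V_B ≈ 2.43 mV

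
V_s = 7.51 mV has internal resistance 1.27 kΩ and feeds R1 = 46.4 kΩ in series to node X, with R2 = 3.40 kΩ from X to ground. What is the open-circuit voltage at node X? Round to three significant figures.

V_th ≈ 0.500 mV

R1' = 1.27 + 46.4 = 47.67 kΩ (source resistance + R1).
V_th is the unloaded tap voltage: V_s · R2/(R1'+R2) = 7.51 × 0.06658 = 0.5000 mV.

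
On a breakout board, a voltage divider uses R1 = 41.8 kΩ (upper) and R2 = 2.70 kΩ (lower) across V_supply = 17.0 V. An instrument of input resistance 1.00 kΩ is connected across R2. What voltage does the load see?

V_out ≈ 0.292 V

First combine the lower leg with the load: R2 ‖ R_L = 0.7297 kΩ.
Then V_out = V_supply · R2'/(R1 + R2') = 17.0 × 0.7297/42.53 = 0.2917 V.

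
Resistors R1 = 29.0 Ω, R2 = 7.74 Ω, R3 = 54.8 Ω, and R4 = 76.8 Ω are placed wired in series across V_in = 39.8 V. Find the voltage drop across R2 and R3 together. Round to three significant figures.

V ≈ 14.8 V

Series total: ΣR = 29.0 + 7.74 + 54.8 + 76.8 = 168.3 Ω.
R_{R2..R3} = 7.74 + 54.8 = 62.54 Ω.
V = V_in · R/ΣR = 39.8 × 0.3715 = 14.79 V.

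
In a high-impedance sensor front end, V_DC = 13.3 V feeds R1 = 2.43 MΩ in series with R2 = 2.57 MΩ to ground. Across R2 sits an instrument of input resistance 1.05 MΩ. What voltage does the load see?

V_out ≈ 3.12 V

The load sits in parallel with R2, giving an effective lower resistance R2' = R2·R_L/(R2+R_L) = 0.7454 MΩ.
Then V_out = V_DC · R2'/(R1 + R2') = 13.3 × 0.7454/3.175 = 3.122 V.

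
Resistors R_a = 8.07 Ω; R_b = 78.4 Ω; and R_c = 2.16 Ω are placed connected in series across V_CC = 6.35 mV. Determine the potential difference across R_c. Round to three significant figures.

V ≈ 0.155 mV

Total series resistance ΣR = 8.07 + 78.4 + 2.16 = 88.63 Ω.
Voltage divider: V = V_CC · (2.160 / 88.63) = 6.35 × 0.02437 = 0.1548 mV.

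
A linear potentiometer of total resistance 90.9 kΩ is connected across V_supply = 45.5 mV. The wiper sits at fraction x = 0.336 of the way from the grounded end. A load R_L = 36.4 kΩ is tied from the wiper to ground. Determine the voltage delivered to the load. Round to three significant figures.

Lower segment x·R_p = 30.54 kΩ; upper segment (1−x)·R_p = 60.36 kΩ.
(x·R_p) ‖ R_L = 16.61 kΩ.
V_out = 45.5 × 16.61/(60.36 + 16.61) = 9.818 mV.
(Unloaded: V_out = x·V_supply = 15.3 mV.)

V_out ≈ 9.82 mV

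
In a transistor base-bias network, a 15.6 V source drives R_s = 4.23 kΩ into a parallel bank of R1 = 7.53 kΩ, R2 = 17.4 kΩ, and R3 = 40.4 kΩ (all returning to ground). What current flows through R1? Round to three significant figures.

Parallel bank: R_p = 1/(1/7.53 + 1/17.4 + 1/40.4) = 4.651 kΩ.
Node voltage V_A = V_supply · R_p/(R_s + R_p) = 15.6 × 0.5237 = 8.169 V.
I(R1) = V_A / R1 = 8.169/7.53 = 1.085 mA.

I ≈ 1.08 mA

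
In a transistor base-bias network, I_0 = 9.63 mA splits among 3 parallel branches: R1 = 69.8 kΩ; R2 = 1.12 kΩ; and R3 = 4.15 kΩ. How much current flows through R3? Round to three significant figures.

Conductances: ΣG = 1/69.8 + 1/1.12 + 1/4.15 = 1.148 (1/kΩ).
By the current-divider rule, I = I_0 · G_k/ΣG = 9.63 × 0.2099 = 2.021 mA.

I ≈ 2.02 mA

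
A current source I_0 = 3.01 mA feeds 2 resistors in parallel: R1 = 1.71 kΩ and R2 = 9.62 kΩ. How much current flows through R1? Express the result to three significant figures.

With just two branches, the current splits inversely with resistance.
So I = 3.01 × 9.62/11.33 = 2.556 mA.

I ≈ 2.56 mA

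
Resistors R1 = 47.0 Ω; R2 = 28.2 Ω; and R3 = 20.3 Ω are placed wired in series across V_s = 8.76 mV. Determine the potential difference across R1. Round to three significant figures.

Series total: ΣR = 47.0 + 28.2 + 20.3 = 95.50 Ω.
V = V_s · R/ΣR = 8.76 × 0.4921 = 4.311 mV.

V ≈ 4.31 mV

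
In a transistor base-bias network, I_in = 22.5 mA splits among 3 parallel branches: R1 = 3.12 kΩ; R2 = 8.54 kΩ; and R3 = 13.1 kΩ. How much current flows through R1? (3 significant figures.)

Total conductance ΣG = 1/3.12 + 1/8.54 + 1/13.1 = 0.5139 (units of 1/kΩ).
By the current-divider rule, I = I_in · G_k/ΣG = 22.5 × 0.6236 = 14.03 mA.

I ≈ 14.0 mA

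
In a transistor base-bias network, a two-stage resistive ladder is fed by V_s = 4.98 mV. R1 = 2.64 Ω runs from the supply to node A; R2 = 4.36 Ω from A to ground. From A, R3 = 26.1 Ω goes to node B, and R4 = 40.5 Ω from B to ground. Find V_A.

V_A ≈ 3.03 mV

The second stage (R3 + R4 = 66.60 Ω) loads node A in parallel with R2.
R2 ‖ (R3+R4) = 4.092 Ω.
First divider: V_A = V_s · 4.092/(2.64 + 4.092) = 3.027 mV.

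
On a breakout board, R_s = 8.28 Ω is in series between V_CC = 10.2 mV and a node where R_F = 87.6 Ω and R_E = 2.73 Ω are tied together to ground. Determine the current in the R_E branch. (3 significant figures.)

I ≈ 0.905 mA

Combine the parallel branches: R_p = (1/87.6 + 1/2.73)⁻¹ = 2.647 Ω.
V_A by voltage divider: V_A = 10.2 × 2.647/(8.28 + 2.647) = 2.471 mV.
I(R_E) = V_A / R_E = 2.471/2.73 = 0.9052 mA.
(Equivalently: I_total = 0.9334 mA, then current-divider fraction G_k/ΣG = 0.9698.)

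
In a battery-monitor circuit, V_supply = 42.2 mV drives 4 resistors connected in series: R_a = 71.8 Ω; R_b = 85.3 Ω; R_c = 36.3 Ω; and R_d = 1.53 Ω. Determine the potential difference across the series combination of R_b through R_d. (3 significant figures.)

ΣR = 71.8 + 85.3 + 36.3 + 1.53 = 194.9 Ω.
R_{R_b..R_d} = 85.3 + 36.3 + 1.53 = 123.1 Ω.
By the voltage-divider rule, V = 42.2 × 123.1/194.9 = 26.66 mV.

V ≈ 26.7 mV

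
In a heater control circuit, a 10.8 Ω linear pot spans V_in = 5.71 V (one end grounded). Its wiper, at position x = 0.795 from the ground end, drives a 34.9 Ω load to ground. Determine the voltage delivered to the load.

Lower segment x·R_p = 8.586 Ω; upper segment (1−x)·R_p = 2.214 Ω.
R_L loads the lower segment: effective lower R = 6.891 Ω.
Loaded-divider output: V_out = 5.71 × 0.7568 = 4.322 V.
(Unloaded: V_out = x·V_in = 4.54 V.)

V_out ≈ 4.32 V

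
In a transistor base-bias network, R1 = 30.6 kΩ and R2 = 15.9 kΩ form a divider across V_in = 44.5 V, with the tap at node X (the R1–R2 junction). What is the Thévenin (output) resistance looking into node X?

Looking into X with the source shorted: R_th = R1·R2/(R1+R2) = 30.60 × 15.9/46.50 = 10.46 kΩ.

R_th ≈ 10.5 kΩ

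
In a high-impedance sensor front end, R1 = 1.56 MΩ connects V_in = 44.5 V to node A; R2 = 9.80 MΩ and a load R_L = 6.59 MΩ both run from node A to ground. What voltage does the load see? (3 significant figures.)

V_out ≈ 31.9 V

The load sits in parallel with R2, giving an effective lower resistance R2' = R2·R_L/(R2+R_L) = 3.940 MΩ.
Then V_out = V_in · R2'/(R1 + R2') = 44.5 × 3.940/5.500 = 31.88 V.
(Unloaded it would be 38.4 V; the load pulls it down.)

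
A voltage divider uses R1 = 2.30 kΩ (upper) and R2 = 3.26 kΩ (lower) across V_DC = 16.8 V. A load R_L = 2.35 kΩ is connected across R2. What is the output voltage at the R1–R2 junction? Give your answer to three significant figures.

V_out ≈ 6.26 V

The load sits in parallel with R2, giving an effective lower resistance R2' = R2·R_L/(R2+R_L) = 1.366 kΩ.
Now apply the divider: V_out = 16.8 × 0.3725 = 6.259 V.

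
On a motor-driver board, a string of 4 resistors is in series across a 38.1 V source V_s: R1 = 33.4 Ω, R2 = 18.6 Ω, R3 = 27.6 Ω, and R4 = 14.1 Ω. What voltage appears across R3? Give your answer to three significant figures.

Series total: ΣR = 33.4 + 18.6 + 27.6 + 14.1 = 93.70 Ω.
V = V_s · R/ΣR = 38.1 × 0.2946 = 11.22 V.

V ≈ 11.2 V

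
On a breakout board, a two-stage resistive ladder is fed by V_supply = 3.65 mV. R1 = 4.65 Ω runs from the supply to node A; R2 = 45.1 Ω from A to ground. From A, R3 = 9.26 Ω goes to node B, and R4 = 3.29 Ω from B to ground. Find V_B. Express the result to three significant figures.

Looking into the second stage from A: R3 + R4 = 12.55 Ω appears in parallel with R2.
R2 ‖ (R3+R4) = 9.818 Ω.
V_A = 3.65 × 9.818/(4.65 + 9.818) = 2.477 mV.
Stage 2 is unloaded, so V_B = V_A · R4/(R3+R4) = 2.477 × 3.29/12.55 = 0.6493 mV.

V_B ≈ 0.649 mV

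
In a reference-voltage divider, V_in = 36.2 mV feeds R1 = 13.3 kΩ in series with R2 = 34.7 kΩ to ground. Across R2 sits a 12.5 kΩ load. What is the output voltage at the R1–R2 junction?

First combine the lower leg with the load: R2 ‖ R_L = 9.190 kΩ.
Now apply the divider: V_out = 36.2 × 0.4086 = 14.79 mV.
(Unloaded it would be 26.2 mV; the load pulls it down.)

V_out ≈ 14.8 mV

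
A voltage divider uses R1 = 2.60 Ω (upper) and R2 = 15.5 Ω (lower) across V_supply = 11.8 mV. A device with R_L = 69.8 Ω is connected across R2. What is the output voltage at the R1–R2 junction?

V_out ≈ 9.79 mV

First combine the lower leg with the load: R2 ‖ R_L = 12.68 Ω.
Now apply the divider: V_out = 11.8 × 0.8299 = 9.793 mV.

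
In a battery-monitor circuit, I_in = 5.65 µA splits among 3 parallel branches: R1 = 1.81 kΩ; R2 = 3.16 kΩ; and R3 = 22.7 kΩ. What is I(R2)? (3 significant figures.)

ΣG = 1/1.81 + 1/3.16 + 1/22.7 = 0.9130.
Current divider: I(R2) = I_in · G_k/ΣG = 5.65 × (0.3165/0.9130) = 5.65 × 0.3466 = 1.958 µA.

I ≈ 1.96 µA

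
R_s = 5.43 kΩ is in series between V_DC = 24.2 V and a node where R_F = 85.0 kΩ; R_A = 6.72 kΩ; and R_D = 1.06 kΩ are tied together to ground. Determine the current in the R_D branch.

Combine the parallel branches: R_p = (1/85.0 + 1/6.72 + 1/1.06)⁻¹ = 0.9058 kΩ.
V_A by voltage divider: V_A = 24.2 × 0.9058/(5.43 + 0.9058) = 3.460 V.
Branch current I = V_A/R_D = 3.460/1.06 = 3.264 mA.

I ≈ 3.26 mA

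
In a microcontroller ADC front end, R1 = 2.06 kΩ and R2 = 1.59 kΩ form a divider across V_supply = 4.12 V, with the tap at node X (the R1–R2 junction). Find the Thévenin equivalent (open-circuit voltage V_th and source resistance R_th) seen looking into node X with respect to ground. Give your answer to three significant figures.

With X open, the divider is unloaded: V_th = 4.12 × 1.59/3.650 = 1.795 V.
Zeroing V_supply shorts the top of R1 to ground, so R_th = R1 ‖ R2 = 0.8974 kΩ.

V_th ≈ 1.79 V, R_th ≈ 0.897 kΩ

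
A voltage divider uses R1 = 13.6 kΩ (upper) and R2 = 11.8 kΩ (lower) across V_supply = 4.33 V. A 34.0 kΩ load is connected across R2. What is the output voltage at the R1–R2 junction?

First combine the lower leg with the load: R2 ‖ R_L = 8.760 kΩ.
Now apply the divider: V_out = 4.33 × 0.3918 = 1.696 V.
(Unloaded it would be 2.01 V; the load pulls it down.)

V_out ≈ 1.70 V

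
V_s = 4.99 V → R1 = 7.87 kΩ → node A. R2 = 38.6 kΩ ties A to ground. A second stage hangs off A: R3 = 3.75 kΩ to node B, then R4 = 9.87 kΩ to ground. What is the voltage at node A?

V_A ≈ 2.80 V

Looking into the second stage from A: R3 + R4 = 13.62 kΩ appears in parallel with R2.
R2 ‖ (R3+R4) = 10.07 kΩ.
So V_A = 4.99 × 0.5613 = 2.801 V.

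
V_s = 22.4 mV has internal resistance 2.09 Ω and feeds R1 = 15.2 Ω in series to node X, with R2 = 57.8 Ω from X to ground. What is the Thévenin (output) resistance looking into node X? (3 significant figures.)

R_th ≈ 13.3 Ω

R1' = 2.09 + 15.2 = 17.29 Ω (source resistance + R1).
Zeroing V_s shorts the top of R1' to ground, so R_th = R1' ‖ R2 = 13.31 Ω.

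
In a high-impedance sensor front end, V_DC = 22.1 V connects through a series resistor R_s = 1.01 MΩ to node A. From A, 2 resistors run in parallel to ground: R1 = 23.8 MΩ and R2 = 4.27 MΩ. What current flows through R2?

Equivalent of the parallel group: R_p = 3.620 MΩ.
V_A by voltage divider: V_A = 22.1 × 3.620/(1.01 + 3.620) = 17.28 V.
I(R2) = V_A / R2 = 17.28/4.27 = 4.047 µA.

I ≈ 4.05 µA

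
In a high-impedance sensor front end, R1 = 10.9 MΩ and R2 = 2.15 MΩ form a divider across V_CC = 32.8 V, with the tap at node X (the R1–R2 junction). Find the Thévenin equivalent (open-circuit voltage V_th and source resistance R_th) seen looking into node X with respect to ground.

With X open, the divider is unloaded: V_th = 32.8 × 2.15/13.05 = 5.404 V.
Zeroing V_CC shorts the top of R1 to ground, so R_th = R1 ‖ R2 = 1.796 MΩ.

V_th ≈ 5.40 V, R_th ≈ 1.80 MΩ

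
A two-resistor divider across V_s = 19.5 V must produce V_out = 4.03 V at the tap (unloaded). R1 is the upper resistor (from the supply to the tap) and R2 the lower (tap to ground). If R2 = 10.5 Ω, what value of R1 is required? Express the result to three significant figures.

Required fraction k = V_out/V_s = 0.2067.
So R1 = R2 · (V_s/V_out − 1) = 10.5 × (19.5/4.03 − 1) = 10.5 × 3.839 = 40.31 Ω.

R1 ≈ 40.3 Ω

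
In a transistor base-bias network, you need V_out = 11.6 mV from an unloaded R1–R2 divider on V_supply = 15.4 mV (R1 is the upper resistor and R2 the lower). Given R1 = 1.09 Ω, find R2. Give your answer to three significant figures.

R2 ≈ 3.33 Ω

V_out/V_supply = R2/(R1+R2) = 0.7532.
R2 = R1 · 0.7532/(1 − 0.7532) = 3.327 Ω.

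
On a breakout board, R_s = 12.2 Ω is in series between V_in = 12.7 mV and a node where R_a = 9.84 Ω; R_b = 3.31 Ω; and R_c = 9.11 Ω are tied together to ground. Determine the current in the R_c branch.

Parallel bank: R_p = 1/(1/9.84 + 1/3.31 + 1/9.11) = 1.947 Ω.
V_A = 12.7 × 1.947/14.15 = 1.748 mV.
I(R_c) = V_A / R_c = 1.748/9.11 = 0.1919 mA.

I ≈ 0.192 mA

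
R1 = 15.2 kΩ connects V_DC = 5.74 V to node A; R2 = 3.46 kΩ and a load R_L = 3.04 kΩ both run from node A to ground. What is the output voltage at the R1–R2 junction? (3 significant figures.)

V_out ≈ 0.552 V

First combine the lower leg with the load: R2 ‖ R_L = 1.618 kΩ.
Voltage divider with the loaded lower leg: V_out = 5.74 × 1.618/(15.2 + 1.618) = 5.74 × 0.09622 = 0.5523 V.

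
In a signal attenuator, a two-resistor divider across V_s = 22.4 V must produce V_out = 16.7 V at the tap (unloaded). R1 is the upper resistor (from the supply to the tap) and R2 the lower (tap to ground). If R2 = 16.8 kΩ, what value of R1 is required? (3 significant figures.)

The divider ratio is R2/(R1+R2) = 16.7/22.4 = 0.7455.
So R1 = R2 · (V_s/V_out − 1) = 16.8 × (22.4/16.7 − 1) = 16.8 × 0.3413 = 5.734 kΩ.

R1 ≈ 5.73 kΩ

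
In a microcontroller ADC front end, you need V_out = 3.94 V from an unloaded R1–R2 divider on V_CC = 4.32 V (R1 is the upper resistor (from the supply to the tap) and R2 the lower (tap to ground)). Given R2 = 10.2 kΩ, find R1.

R1 ≈ 0.984 kΩ

V_out/V_CC = R2/(R1+R2) = 0.9120.
Rearranging, R1 = R2·(1−k)/k = 10.2 × 0.09645 = 0.9838 kΩ.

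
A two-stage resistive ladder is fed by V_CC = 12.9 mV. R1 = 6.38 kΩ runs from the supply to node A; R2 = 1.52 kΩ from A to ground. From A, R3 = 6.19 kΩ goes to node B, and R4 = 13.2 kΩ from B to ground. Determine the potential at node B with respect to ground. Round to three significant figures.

V_B ≈ 1.59 mV

The second stage (R3 + R4 = 19.39 kΩ) loads node A in parallel with R2.
R2 ‖ (R3+R4) = 1.410 kΩ.
V_A = 12.9 × 1.410/(6.38 + 1.410) = 2.334 mV.
Then the unloaded second divider: V_B = V_A × R4/(R3+R4) = 2.334 × 0.6808 = 1.589 mV.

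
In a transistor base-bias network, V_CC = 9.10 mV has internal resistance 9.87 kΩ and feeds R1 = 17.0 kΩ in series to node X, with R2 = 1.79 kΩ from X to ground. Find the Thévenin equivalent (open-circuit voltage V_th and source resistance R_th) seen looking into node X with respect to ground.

V_th ≈ 0.568 mV, R_th ≈ 1.68 kΩ

R1' = 9.87 + 17.0 = 26.87 kΩ (source resistance + R1).
With X open, the divider is unloaded: V_th = 9.10 × 1.79/28.66 = 0.5684 mV.
Looking into X with the source shorted: R_th = R1'·R2/(R1'+R2) = 26.87 × 1.79/28.66 = 1.678 kΩ.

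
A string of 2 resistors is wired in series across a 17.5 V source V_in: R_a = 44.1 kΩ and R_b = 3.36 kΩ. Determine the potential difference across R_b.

ΣR = 44.1 + 3.36 = 47.46 kΩ.
V = V_in · R/ΣR = 17.5 × 0.07080 = 1.239 V.

V ≈ 1.24 V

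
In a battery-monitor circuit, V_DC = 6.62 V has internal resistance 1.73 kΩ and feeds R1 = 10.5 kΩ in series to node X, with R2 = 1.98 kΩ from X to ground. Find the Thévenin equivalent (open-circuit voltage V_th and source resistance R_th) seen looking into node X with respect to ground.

R1' = 1.73 + 10.5 = 12.23 kΩ (source resistance + R1).
V_th is the unloaded tap voltage: V_DC · R2/(R1'+R2) = 6.62 × 0.1393 = 0.9224 V.
Zeroing V_DC shorts the top of R1' to ground, so R_th = R1' ‖ R2 = 1.704 kΩ.

V_th ≈ 0.922 V, R_th ≈ 1.70 kΩ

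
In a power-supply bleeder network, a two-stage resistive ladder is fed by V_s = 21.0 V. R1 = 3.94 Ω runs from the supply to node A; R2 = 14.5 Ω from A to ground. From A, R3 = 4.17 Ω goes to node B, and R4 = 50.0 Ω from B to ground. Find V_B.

The second stage (R3 + R4 = 54.17 Ω) loads node A in parallel with R2.
R2 ‖ (R3+R4) = 11.44 Ω.
V_A = 21.0 × 11.44/(3.94 + 11.44) = 15.62 V.
V_B = V_A × 0.9230 = 14.42 V.

V_B ≈ 14.4 V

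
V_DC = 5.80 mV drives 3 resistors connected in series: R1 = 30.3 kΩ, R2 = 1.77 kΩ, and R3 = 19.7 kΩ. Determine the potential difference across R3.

V ≈ 2.21 mV

Total series resistance ΣR = 30.3 + 1.77 + 19.7 = 51.77 kΩ.
Voltage divider: V = V_DC · (19.70 / 51.77) = 5.80 × 0.3805 = 2.207 mV.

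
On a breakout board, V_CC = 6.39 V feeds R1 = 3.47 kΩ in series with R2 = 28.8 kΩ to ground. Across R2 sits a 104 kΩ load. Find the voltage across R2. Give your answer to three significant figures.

V_out ≈ 5.54 V

The load sits in parallel with R2, giving an effective lower resistance R2' = R2·R_L/(R2+R_L) = 22.55 kΩ.
Now apply the divider: V_out = 6.39 × 0.8667 = 5.538 V.
(Unloaded it would be 5.70 V; the load pulls it down.)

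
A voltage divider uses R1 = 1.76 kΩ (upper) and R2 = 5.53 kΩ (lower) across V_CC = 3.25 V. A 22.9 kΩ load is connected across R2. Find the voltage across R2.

First combine the lower leg with the load: R2 ‖ R_L = 4.454 kΩ.
Then V_out = V_CC · R2'/(R1 + R2') = 3.25 × 4.454/6.214 = 2.330 V.

V_out ≈ 2.33 V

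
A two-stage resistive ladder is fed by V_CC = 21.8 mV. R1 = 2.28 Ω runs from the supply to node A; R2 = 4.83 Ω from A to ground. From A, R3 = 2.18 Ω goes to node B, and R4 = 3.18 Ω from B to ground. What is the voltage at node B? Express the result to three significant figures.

V_B ≈ 6.82 mV

Node A sees R2 in parallel with the series input of stage 2, R3 + R4 = 5.360 Ω.
R2 ‖ (R3+R4) = 2.541 Ω.
First divider: V_A = V_CC · 2.541/(2.28 + 2.541) = 11.49 mV.
Stage 2 is unloaded, so V_B = V_A · R4/(R3+R4) = 11.49 × 3.18/5.360 = 6.816 mV.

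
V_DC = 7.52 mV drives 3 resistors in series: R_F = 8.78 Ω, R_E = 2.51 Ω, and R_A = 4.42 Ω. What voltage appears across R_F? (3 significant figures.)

V ≈ 4.20 mV

ΣR = 8.78 + 2.51 + 4.42 = 15.71 Ω.
V = V_DC · R/ΣR = 7.52 × 0.5589 = 4.203 mV.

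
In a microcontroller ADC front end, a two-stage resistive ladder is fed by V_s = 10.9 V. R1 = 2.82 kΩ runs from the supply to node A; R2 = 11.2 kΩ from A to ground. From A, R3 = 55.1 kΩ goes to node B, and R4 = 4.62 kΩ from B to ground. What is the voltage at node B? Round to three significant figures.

Node A sees R2 in parallel with the series input of stage 2, R3 + R4 = 59.72 kΩ.
Effective lower resistance at A: R2 ‖ 59.72 = 9.431 kΩ.
So V_A = 10.9 × 0.7698 = 8.391 V.
Then the unloaded second divider: V_B = V_A × R4/(R3+R4) = 8.391 × 0.07736 = 0.6491 V.

V_B ≈ 0.649 V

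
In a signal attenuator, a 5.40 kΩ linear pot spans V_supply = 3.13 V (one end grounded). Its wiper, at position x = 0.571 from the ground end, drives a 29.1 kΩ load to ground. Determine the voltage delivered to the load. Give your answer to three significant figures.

V_out ≈ 1.71 V

Lower segment x·R_p = 3.083 kΩ; upper segment (1−x)·R_p = 2.317 kΩ.
(x·R_p) ‖ R_L = 2.788 kΩ.
V_out = 3.13 × 2.788/(2.317 + 2.788) = 1.710 V.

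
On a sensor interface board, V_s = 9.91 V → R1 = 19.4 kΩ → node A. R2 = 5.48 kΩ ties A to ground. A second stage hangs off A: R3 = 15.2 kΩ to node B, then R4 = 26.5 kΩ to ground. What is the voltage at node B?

Looking into the second stage from A: R3 + R4 = 41.70 kΩ appears in parallel with R2.
Effective lower resistance at A: R2 ‖ 41.70 = 4.843 kΩ.
So V_A = 9.91 × 0.1998 = 1.980 V.
Then the unloaded second divider: V_B = V_A × R4/(R3+R4) = 1.980 × 0.6355 = 1.258 V.

V_B ≈ 1.26 V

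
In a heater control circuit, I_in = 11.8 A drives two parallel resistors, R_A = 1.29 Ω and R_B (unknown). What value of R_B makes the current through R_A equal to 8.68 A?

The fraction through R_A equals R_B/(R_A+R_B).
8.68/11.8 = R_B/(R_A + R_B) → R_B = R_A · (0.7356)/(1 − 0.7356) = 1.29 × 2.782 = 3.589 Ω.

R_B ≈ 3.59 Ω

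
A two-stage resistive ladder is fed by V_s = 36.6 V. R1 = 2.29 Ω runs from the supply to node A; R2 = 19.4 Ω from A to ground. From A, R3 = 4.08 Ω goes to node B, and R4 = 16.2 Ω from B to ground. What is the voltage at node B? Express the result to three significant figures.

V_B ≈ 23.8 V

Looking into the second stage from A: R3 + R4 = 20.28 Ω appears in parallel with R2.
Effective lower resistance at A: R2 ‖ 20.28 = 9.915 Ω.
V_A = 36.6 × 9.915/(2.29 + 9.915) = 29.73 V.
V_B = V_A × 0.7988 = 23.75 V.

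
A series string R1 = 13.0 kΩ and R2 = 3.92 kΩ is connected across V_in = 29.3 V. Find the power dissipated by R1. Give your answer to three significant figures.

P ≈ 39.0 mW

Series current I = V_in/ΣR = 29.3/16.92 = 1.732 mA.
P(R1) = I²·R1 = (1.732)² × 13.0 = 38.98 mW.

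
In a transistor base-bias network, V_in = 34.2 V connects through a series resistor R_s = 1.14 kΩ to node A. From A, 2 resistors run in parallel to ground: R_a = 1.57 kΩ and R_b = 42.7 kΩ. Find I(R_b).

Parallel bank: R_p = 1/(1/1.57 + 1/42.7) = 1.514 kΩ.
Node voltage V_A = V_in · R_p/(R_s + R_p) = 34.2 × 0.5705 = 19.51 V.
I(R_b) = V_A / R_b = 19.51/42.7 = 0.4569 mA.

I ≈ 0.457 mA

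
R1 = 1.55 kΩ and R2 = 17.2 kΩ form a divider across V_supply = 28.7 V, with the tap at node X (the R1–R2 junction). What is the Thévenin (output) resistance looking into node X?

With V_supply suppressed (replaced by a short), R_th = R1 ‖ R2 = (1.550 × 17.2)/(1.550 + 17.2) = 1.422 kΩ.

R_th ≈ 1.42 kΩ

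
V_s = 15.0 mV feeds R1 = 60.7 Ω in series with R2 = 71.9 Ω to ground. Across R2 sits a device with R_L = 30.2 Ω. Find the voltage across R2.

V_out ≈ 3.89 mV

R2 ‖ R_L = (71.9 × 30.2)/(71.9 + 30.2) = 21.27 Ω.
Now apply the divider: V_out = 15.0 × 0.2595 = 3.892 mV.
(Unloaded it would be 8.13 mV; the load pulls it down.)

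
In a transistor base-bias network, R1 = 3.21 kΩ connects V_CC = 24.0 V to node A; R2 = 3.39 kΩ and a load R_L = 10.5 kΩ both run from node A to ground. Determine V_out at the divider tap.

The load sits in parallel with R2, giving an effective lower resistance R2' = R2·R_L/(R2+R_L) = 2.563 kΩ.
Voltage divider with the loaded lower leg: V_out = 24.0 × 2.563/(3.21 + 2.563) = 24.0 × 0.4439 = 10.65 V.

V_out ≈ 10.7 V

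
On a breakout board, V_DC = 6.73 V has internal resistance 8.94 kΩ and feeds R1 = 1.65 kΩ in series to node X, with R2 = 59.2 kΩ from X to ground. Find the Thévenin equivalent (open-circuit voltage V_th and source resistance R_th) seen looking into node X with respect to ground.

V_th ≈ 5.71 V, R_th ≈ 8.98 kΩ

R1' = 8.94 + 1.65 = 10.59 kΩ (source resistance + R1).
Open-circuit (no load on X): V_th = V_DC · R2/(R1' + R2) = 6.73 × 59.2/(10.59 + 59.2) = 5.709 V.
Zeroing V_DC shorts the top of R1' to ground, so R_th = R1' ‖ R2 = 8.983 kΩ.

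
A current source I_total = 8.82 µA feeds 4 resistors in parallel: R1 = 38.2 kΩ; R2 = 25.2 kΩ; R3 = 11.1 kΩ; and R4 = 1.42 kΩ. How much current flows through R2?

Conductances: ΣG = 1/38.2 + 1/25.2 + 1/11.1 + 1/1.42 = 0.8602 (1/kΩ).
By the current-divider rule, I = I_total · G_k/ΣG = 8.82 × 0.04613 = 0.4069 µA.

I ≈ 0.407 µA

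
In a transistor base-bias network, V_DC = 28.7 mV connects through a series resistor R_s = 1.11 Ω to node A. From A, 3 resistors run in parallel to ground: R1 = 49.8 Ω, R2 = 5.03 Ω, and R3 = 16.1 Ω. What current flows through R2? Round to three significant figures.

Equivalent of the parallel group: R_p = 3.559 Ω.
Node voltage V_A = V_DC · R_p/(R_s + R_p) = 28.7 × 0.7622 = 21.88 mV.
I(R2) = V_A / R2 = 21.88/5.03 = 4.349 mA.
(Check via current divider: I_total = 6.147 mA; share G_k/ΣG = 0.7075 → same result.)

I ≈ 4.35 mA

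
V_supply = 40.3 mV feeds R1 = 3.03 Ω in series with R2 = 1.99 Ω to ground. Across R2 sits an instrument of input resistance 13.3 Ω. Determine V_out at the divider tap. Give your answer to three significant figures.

V_out ≈ 14.7 mV

First combine the lower leg with the load: R2 ‖ R_L = 1.731 Ω.
Then V_out = V_supply · R2'/(R1 + R2') = 40.3 × 1.731/4.761 = 14.65 mV.
(Unloaded it would be 16.0 mV; the load pulls it down.)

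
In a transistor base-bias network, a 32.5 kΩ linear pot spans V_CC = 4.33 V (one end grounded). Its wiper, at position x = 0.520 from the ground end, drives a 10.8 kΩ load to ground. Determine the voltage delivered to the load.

V_out ≈ 1.29 V

Lower segment x·R_p = 16.90 kΩ; upper segment (1−x)·R_p = 15.60 kΩ.
Lower segment in parallel with the load: 16.90 ‖ 10.8 = 6.589 kΩ.
V_out = 4.33 × 6.589/(15.60 + 6.589) = 1.286 V.
(Unloaded: V_out = x·V_CC = 2.25 V.)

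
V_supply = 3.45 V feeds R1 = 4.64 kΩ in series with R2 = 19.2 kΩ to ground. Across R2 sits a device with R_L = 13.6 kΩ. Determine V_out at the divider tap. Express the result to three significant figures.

First combine the lower leg with the load: R2 ‖ R_L = 7.961 kΩ.
Then V_out = V_supply · R2'/(R1 + R2') = 3.45 × 7.961/12.60 = 2.180 V.

V_out ≈ 2.18 V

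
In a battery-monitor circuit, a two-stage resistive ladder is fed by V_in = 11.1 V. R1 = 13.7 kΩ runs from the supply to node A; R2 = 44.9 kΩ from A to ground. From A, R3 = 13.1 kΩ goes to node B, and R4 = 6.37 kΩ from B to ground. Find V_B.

Looking into the second stage from A: R3 + R4 = 19.47 kΩ appears in parallel with R2.
R2 ‖ (R3+R4) = 13.58 kΩ.
So V_A = 11.1 × 0.4978 = 5.526 V.
Then the unloaded second divider: V_B = V_A × R4/(R3+R4) = 5.526 × 0.3272 = 1.808 V.

V_B ≈ 1.81 V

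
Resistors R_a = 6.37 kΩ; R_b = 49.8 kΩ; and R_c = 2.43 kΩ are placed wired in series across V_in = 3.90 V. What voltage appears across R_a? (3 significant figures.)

Series total: ΣR = 6.37 + 49.8 + 2.43 = 58.60 kΩ.
By the voltage-divider rule, V = 3.90 × 6.370/58.60 = 0.4239 V.

V ≈ 0.424 V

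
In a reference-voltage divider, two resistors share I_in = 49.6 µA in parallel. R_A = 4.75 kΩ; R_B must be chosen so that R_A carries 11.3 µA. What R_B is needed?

R_B ≈ 1.40 kΩ

Two-branch current divider: I_A = I_in · R_B/(R_A + R_B).
11.3/49.6 = R_B/(R_A + R_B) → R_B = R_A · (0.2278)/(1 − 0.2278) = 4.75 × 0.2950 = 1.401 kΩ.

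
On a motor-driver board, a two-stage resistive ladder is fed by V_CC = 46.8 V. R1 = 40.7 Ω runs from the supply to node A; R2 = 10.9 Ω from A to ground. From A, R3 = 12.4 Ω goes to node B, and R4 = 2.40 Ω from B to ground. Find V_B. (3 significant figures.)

V_B ≈ 1.01 V

Looking into the second stage from A: R3 + R4 = 14.80 Ω appears in parallel with R2.
Effective lower resistance at A: R2 ‖ 14.80 = 6.277 Ω.
First divider: V_A = V_CC · 6.277/(40.7 + 6.277) = 6.253 V.
Then the unloaded second divider: V_B = V_A × R4/(R3+R4) = 6.253 × 0.1622 = 1.014 V.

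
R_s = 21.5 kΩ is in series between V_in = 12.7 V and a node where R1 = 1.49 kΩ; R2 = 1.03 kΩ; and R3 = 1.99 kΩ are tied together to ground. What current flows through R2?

I ≈ 0.262 mA

Equivalent of the parallel group: R_p = 0.4663 kΩ.
Node voltage V_A = V_in · R_p/(R_s + R_p) = 12.7 × 0.02123 = 0.2696 V.
Branch current I = V_A/R2 = 0.2696/1.03 = 0.2617 mA.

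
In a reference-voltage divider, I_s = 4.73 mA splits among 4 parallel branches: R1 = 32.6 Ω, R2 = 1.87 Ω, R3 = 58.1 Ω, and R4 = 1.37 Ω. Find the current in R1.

Total conductance ΣG = 1/32.6 + 1/1.87 + 1/58.1 + 1/1.37 = 1.313 (units of 1/Ω).
R1 takes the fraction G_k/ΣG = 0.03067/1.313 = 0.02337, so I = 4.73 × 0.02337 = 0.1105 mA.

I ≈ 0.111 mA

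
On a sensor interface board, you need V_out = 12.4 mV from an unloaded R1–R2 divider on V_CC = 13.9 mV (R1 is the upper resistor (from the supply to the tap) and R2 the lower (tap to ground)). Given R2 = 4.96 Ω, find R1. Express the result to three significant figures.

Required fraction k = V_out/V_CC = 0.8921.
Rearranging, R1 = R2·(1−k)/k = 4.96 × 0.1210 = 0.6000 Ω.

R1 ≈ 0.600 Ω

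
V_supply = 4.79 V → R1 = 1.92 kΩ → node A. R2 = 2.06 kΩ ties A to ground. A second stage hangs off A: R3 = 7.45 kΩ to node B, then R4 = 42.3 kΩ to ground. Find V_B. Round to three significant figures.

The second stage (R3 + R4 = 49.75 kΩ) loads node A in parallel with R2.
R2 ‖ (R3+R4) = 1.978 kΩ.
So V_A = 4.79 × 0.5075 = 2.431 V.
V_B = V_A × 0.8503 = 2.067 V.

V_B ≈ 2.07 V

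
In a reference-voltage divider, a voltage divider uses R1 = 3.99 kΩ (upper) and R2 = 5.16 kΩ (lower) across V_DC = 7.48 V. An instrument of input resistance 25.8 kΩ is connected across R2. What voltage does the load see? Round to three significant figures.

V_out ≈ 3.88 V

The load sits in parallel with R2, giving an effective lower resistance R2' = R2·R_L/(R2+R_L) = 4.300 kΩ.
Then V_out = V_DC · R2'/(R1 + R2') = 7.48 × 4.300/8.290 = 3.880 V.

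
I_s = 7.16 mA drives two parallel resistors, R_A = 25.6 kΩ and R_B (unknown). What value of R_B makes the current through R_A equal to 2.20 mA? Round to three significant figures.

R_B ≈ 11.4 kΩ

Two-branch current divider: I_A = I_s · R_B/(R_A + R_B).
2.20/7.16 = R_B/(R_A + R_B) → R_B = R_A · (0.3073)/(1 − 0.3073) = 25.6 × 0.4435 = 11.35 kΩ.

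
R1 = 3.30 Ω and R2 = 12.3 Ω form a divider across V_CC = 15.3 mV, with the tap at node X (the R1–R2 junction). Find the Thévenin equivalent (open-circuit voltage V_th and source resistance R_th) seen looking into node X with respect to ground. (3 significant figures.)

V_th is the unloaded tap voltage: V_CC · R2/(R1+R2) = 15.3 × 0.7885 = 12.06 mV.
Looking into X with the source shorted: R_th = R1·R2/(R1+R2) = 3.300 × 12.3/15.60 = 2.602 Ω.

V_th ≈ 12.1 mV, R_th ≈ 2.60 Ω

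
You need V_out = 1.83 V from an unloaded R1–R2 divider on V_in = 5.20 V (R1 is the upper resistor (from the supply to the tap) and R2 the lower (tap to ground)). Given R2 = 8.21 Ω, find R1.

R1 ≈ 15.1 Ω

Required fraction k = V_out/V_in = 0.3519.
R1 = R2·(1/k − 1) = 8.21 × 1.842 = 15.12 Ω.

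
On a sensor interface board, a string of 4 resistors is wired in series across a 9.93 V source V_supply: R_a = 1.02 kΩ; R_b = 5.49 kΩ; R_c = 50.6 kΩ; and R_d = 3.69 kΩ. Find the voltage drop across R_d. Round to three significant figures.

ΣR = 1.02 + 5.49 + 50.6 + 3.69 = 60.80 kΩ.
Voltage divider: V = V_supply · (3.690 / 60.80) = 9.93 × 0.06069 = 0.6027 V.

V ≈ 0.603 V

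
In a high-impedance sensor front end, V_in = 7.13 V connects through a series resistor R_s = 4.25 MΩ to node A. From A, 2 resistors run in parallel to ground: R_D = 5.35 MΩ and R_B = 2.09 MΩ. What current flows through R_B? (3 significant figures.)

Equivalent of the parallel group: R_p = 1.503 MΩ.
V_A = 7.13 × 1.503/5.753 = 1.863 V.
I(R_B) = V_A / R_B = 1.863/2.09 = 0.8912 µA.
(Check via current divider: I_total = 1.239 µA; share G_k/ΣG = 0.7191 → same result.)

I ≈ 0.891 µA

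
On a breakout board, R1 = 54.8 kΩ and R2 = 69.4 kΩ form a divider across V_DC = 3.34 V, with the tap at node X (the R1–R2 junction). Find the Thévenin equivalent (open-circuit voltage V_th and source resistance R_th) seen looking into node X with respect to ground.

V_th ≈ 1.87 V, R_th ≈ 30.6 kΩ

Open-circuit (no load on X): V_th = V_DC · R2/(R1 + R2) = 3.34 × 69.4/(54.80 + 69.4) = 1.866 V.
Looking into X with the source shorted: R_th = R1·R2/(R1+R2) = 54.80 × 69.4/124.2 = 30.62 kΩ.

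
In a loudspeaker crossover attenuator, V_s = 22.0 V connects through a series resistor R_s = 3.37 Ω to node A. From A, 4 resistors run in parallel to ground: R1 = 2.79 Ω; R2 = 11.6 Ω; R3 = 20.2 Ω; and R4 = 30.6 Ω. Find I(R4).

I ≈ 0.259 A

Parallel bank: R_p = 1/(1/2.79 + 1/11.6 + 1/20.2 + 1/30.6) = 1.898 Ω.
V_A by voltage divider: V_A = 22.0 × 1.898/(3.37 + 1.898) = 7.927 V.
I(R4) = V_A / R4 = 7.927/30.6 = 0.2590 A.
(Equivalently: I_total = 4.176 A, then current-divider fraction G_k/ΣG = 0.06203.)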